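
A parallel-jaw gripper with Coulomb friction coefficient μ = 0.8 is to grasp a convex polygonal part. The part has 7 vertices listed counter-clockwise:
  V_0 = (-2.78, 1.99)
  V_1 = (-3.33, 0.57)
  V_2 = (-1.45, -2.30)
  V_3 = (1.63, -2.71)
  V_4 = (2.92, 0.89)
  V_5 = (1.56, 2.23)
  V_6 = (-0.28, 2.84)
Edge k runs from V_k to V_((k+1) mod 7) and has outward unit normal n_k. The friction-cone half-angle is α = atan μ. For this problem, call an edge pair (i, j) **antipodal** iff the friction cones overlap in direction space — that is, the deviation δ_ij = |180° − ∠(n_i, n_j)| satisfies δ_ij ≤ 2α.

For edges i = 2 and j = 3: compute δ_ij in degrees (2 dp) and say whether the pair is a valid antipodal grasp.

δ = 102.13°, invalid

α = atan 0.8 = 38.66°;  2α = 77.32°
edge 2: e_2 = (+3.08, -0.41);  n_2 = (-0.1320, -0.9913)
edge 3: e_3 = (+1.29, +3.60);  n_3 = (+0.9414, -0.3373)
∠(n_2, n_3) = 77.87°
δ = |180° − 77.87°| = 102.13°
102.13° > 2α = 77.32°  →  invalid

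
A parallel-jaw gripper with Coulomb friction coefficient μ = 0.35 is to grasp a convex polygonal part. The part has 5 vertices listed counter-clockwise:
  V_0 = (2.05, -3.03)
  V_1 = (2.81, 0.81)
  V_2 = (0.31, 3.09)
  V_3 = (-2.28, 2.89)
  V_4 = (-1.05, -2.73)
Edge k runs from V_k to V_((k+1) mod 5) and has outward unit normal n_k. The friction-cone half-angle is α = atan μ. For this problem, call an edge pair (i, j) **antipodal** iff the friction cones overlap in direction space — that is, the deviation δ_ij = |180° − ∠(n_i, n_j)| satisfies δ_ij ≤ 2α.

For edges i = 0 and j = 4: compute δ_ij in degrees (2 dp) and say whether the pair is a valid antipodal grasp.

δ = 95.67°, invalid

α = atan 0.35 = 19.29°;  2α = 38.58°
edge 0: e_0 = (+0.76, +3.84);  n_0 = (+0.9810, -0.1942)
edge 4: e_4 = (+3.10, -0.30);  n_4 = (-0.0963, -0.9954)
∠(n_0, n_4) = 84.33°
δ = |180° − 84.33°| = 95.67°
95.67° > 2α = 38.58°  →  invalid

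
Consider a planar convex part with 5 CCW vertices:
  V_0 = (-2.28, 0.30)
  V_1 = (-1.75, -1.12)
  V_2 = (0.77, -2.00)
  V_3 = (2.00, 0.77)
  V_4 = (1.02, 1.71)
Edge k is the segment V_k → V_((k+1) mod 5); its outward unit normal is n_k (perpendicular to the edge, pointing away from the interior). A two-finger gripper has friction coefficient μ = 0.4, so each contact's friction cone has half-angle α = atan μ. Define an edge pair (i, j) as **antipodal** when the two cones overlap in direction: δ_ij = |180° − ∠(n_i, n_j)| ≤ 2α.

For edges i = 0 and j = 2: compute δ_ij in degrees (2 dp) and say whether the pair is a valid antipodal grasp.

α = atan 0.4 = 21.80°;  2α = 43.60°
edge 0: e_0 = (+0.53, -1.42);  n_0 = (-0.9369, -0.3497)
edge 2: e_2 = (+1.23, +2.77);  n_2 = (+0.9139, -0.4058)
∠(n_0, n_2) = 135.59°
δ = |180° − 135.59°| = 44.41°
44.41° > 2α = 43.60°  →  invalid

δ = 44.41°, invalid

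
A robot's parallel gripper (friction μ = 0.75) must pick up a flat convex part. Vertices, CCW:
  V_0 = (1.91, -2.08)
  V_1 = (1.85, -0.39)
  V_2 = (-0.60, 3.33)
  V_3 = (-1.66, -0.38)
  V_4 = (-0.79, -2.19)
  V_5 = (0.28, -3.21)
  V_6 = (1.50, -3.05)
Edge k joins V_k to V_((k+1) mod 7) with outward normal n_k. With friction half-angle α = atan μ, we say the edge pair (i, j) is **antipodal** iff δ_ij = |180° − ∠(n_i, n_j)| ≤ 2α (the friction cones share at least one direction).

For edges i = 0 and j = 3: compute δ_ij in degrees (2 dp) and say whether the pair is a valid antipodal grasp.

δ = 23.64°, valid

α = atan 0.75 = 36.87°;  2α = 73.74°
edge 0: e_0 = (-0.06, +1.69);  n_0 = (+0.9994, +0.0355)
edge 3: e_3 = (+0.87, -1.81);  n_3 = (-0.9013, -0.4332)
∠(n_0, n_3) = 156.36°
δ = |180° − 156.36°| = 23.64°
23.64° ≤ 2α = 73.74°  →  valid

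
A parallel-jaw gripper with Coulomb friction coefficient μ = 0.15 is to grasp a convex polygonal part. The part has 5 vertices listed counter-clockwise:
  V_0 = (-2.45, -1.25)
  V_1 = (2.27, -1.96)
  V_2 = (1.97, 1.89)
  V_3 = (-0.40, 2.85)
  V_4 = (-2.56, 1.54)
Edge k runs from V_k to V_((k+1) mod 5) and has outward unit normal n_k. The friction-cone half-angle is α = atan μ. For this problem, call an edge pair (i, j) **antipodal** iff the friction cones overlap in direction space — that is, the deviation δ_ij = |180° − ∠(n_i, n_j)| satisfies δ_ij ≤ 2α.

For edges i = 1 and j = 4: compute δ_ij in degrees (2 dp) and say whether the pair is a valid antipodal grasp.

δ = 2.20°, valid

α = atan 0.15 = 8.53°;  2α = 17.06°
edge 1: e_1 = (-0.30, +3.85);  n_1 = (+0.9970, +0.0777)
edge 4: e_4 = (+0.11, -2.79);  n_4 = (-0.9992, -0.0394)
∠(n_1, n_4) = 177.80°
δ = |180° − 177.80°| = 2.20°
2.20° ≤ 2α = 17.06°  →  valid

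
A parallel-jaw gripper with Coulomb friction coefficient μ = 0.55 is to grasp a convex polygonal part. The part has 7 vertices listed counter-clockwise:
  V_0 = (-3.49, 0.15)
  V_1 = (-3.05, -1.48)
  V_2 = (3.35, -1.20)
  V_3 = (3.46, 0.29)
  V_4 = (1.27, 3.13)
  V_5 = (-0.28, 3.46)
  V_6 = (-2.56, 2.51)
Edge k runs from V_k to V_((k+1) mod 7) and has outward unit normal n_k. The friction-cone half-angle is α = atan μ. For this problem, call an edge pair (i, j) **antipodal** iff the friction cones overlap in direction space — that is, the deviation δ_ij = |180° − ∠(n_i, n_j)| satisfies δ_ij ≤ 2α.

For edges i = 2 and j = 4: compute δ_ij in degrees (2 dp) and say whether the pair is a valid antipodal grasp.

δ = 97.80°, invalid

α = atan 0.55 = 28.81°;  2α = 57.62°
edge 2: e_2 = (+0.11, +1.49);  n_2 = (+0.9973, -0.0736)
edge 4: e_4 = (-1.55, +0.33);  n_4 = (+0.2082, +0.9781)
∠(n_2, n_4) = 82.20°
δ = |180° − 82.20°| = 97.80°
97.80° > 2α = 57.62°  →  invalid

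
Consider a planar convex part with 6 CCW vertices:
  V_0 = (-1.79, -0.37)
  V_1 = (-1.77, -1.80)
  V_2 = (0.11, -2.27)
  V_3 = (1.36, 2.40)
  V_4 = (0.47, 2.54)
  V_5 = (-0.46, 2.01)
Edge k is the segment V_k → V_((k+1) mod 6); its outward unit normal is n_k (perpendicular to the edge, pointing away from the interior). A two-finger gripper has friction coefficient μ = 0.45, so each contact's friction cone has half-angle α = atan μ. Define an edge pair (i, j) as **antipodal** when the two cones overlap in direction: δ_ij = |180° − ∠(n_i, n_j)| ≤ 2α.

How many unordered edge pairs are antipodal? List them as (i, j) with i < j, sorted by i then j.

α = atan 0.45 = 24.23°;  2α = 48.46°
n_0 = (-0.9999, -0.0140)
n_1 = (-0.2425, -0.9701)
n_2 = (+0.9660, -0.2586)
n_3 = (+0.1554, +0.9879)
n_4 = (-0.4951, +0.8688)
n_5 = (-0.8729, +0.4878)
  (0,1): δ = 104.84°  ·
  (0,2): δ = 15.79°  ✓
  (0,3): δ = 80.26°  ·
  (0,4): δ = 118.88°  ·
  (0,5): δ = 150.00°  ·
  (1,2): δ = 90.95°  ·
  (1,3): δ = 5.10°  ✓
  (1,4): δ = 43.71°  ✓
  (1,5): δ = 74.84°  ·
  (2,3): δ = 83.95°  ·
  (2,4): δ = 45.34°  ✓
  (2,5): δ = 14.21°  ✓
  (3,4): δ = 141.38°  ·
  (3,5): δ = 110.26°  ·
  (4,5): δ = 148.88°  ·
antipodal pairs: 5

count = 5; pairs: (0,2), (1,3), (1,4), (2,4), (2,5)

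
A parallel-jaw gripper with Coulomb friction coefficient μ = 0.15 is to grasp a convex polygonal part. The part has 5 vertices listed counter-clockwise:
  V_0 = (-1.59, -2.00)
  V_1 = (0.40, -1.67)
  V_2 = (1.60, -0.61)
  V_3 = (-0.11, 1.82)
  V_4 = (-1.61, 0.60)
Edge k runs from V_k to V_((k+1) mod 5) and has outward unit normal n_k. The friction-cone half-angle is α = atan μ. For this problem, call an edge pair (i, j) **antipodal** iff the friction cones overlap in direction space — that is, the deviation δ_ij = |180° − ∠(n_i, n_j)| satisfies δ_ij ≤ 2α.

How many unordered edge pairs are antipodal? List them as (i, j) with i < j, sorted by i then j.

count = 1; pairs: (1,3)

α = atan 0.15 = 8.53°;  2α = 17.06°
n_0 = (+0.1636, -0.9865)
n_1 = (+0.6620, -0.7495)
n_2 = (+0.8178, +0.5755)
n_3 = (-0.6310, +0.7758)
n_4 = (-1.0000, -0.0077)
  (0,1): δ = 147.96°  ·
  (0,2): δ = 64.28°  ·
  (0,3): δ = 29.71°  ·
  (0,4): δ = 81.03°  ·
  (1,2): δ = 96.32°  ·
  (1,3): δ = 2.33°  ✓
  (1,4): δ = 48.99°  ·
  (2,3): δ = 86.01°  ·
  (2,4): δ = 34.69°  ·
  (3,4): δ = 128.68°  ·
antipodal pairs: 1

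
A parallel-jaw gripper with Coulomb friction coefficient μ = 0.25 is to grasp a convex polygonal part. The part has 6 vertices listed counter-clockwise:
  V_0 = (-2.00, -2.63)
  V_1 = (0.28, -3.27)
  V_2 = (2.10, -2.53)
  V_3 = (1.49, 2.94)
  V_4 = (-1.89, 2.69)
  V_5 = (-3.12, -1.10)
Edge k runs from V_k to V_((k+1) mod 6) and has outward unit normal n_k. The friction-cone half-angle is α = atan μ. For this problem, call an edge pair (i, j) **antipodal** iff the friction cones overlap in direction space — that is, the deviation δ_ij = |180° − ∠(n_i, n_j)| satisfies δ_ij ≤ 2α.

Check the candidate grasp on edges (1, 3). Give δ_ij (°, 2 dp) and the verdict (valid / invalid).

δ = 17.90°, valid

α = atan 0.25 = 14.04°;  2α = 28.07°
edge 1: e_1 = (+1.82, +0.74);  n_1 = (+0.3767, -0.9264)
edge 3: e_3 = (-3.38, -0.25);  n_3 = (-0.0738, +0.9973)
∠(n_1, n_3) = 162.10°
δ = |180° − 162.10°| = 17.90°
17.90° ≤ 2α = 28.07°  →  valid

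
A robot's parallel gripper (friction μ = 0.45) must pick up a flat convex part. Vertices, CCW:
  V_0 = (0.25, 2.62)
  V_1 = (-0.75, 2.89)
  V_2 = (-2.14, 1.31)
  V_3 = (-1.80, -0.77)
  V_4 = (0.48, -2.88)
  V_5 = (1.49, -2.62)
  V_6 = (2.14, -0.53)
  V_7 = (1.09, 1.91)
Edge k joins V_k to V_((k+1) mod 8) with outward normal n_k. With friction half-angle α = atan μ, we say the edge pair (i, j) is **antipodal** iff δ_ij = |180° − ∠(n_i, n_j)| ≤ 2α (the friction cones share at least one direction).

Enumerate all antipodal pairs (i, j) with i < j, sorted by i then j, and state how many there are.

α = atan 0.45 = 24.23°;  2α = 48.46°
n_0 = (+0.2607, +0.9654)
n_1 = (-0.7508, +0.6605)
n_2 = (-0.9869, -0.1613)
n_3 = (-0.6792, -0.7339)
n_4 = (+0.2493, -0.9684)
n_5 = (+0.9549, -0.2970)
n_6 = (+0.9186, +0.3953)
n_7 = (+0.6455, +0.7637)
  (0,1): δ = 116.23°  ·
  (0,2): δ = 65.61°  ·
  (0,3): δ = 27.67°  ✓
  (0,4): δ = 29.55°  ✓
  (0,5): δ = 87.83°  ·
  (0,6): δ = 128.39°  ·
  (0,7): δ = 154.90°  ·
  (1,2): δ = 129.38°  ·
  (1,3): δ = 91.44°  ·
  (1,4): δ = 34.22°  ✓
  (1,5): δ = 24.06°  ✓
  (1,6): δ = 64.62°  ·
  (1,7): δ = 91.13°  ·
  (2,3): δ = 142.07°  ·
  (2,4): δ = 84.85°  ·
  (2,5): δ = 26.56°  ✓
  (2,6): δ = 14.00°  ✓
  (2,7): δ = 40.51°  ✓
  (3,4): δ = 122.78°  ·
  (3,5): δ = 64.49°  ·
  (3,6): δ = 23.93°  ✓
  (3,7): δ = 2.58°  ✓
  (4,5): δ = 121.71°  ·
  (4,6): δ = 81.15°  ·
  (4,7): δ = 54.64°  ·
  (5,6): δ = 139.44°  ·
  (5,7): δ = 112.93°  ·
  (6,7): δ = 153.49°  ·
antipodal pairs: 9

count = 9; pairs: (0,3), (0,4), (1,4), (1,5), (2,5), (2,6), (2,7), (3,6), (3,7)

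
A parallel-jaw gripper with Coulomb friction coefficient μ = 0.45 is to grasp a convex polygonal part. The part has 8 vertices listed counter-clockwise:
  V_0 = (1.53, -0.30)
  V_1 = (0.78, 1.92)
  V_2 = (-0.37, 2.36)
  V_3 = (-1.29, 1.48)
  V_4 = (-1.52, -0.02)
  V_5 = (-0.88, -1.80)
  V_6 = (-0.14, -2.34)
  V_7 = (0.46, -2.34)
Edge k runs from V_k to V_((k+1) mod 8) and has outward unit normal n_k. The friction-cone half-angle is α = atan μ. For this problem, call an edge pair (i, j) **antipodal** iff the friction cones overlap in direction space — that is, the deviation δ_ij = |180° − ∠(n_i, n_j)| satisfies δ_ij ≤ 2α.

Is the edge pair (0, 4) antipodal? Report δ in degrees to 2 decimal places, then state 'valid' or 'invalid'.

α = atan 0.45 = 24.23°;  2α = 48.46°
edge 0: e_0 = (-0.75, +2.22);  n_0 = (+0.9474, +0.3201)
edge 4: e_4 = (+0.64, -1.78);  n_4 = (-0.9410, -0.3383)
∠(n_0, n_4) = 178.89°
δ = |180° − 178.89°| = 1.11°
1.11° ≤ 2α = 48.46°  →  valid

δ = 1.11°, valid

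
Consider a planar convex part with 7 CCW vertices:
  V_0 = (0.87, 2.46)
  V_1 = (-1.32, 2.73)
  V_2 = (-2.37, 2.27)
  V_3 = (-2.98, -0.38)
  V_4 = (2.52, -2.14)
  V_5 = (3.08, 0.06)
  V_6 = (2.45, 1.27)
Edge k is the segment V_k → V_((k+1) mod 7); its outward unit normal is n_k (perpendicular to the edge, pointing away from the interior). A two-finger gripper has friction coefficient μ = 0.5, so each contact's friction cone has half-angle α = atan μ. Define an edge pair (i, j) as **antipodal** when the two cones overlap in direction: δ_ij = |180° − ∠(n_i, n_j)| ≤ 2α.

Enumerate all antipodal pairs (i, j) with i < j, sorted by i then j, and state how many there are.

α = atan 0.5 = 26.57°;  2α = 53.13°
n_0 = (+0.1224, +0.9925)
n_1 = (-0.4013, +0.9160)
n_2 = (-0.9745, +0.2243)
n_3 = (-0.3048, -0.9524)
n_4 = (+0.9691, -0.2467)
n_5 = (+0.8870, +0.4618)
n_6 = (+0.6016, +0.7988)
  (0,1): δ = 149.31°  ·
  (0,2): δ = 95.93°  ·
  (0,3): δ = 10.72°  ✓
  (0,4): δ = 82.75°  ·
  (0,5): δ = 124.53°  ·
  (0,6): δ = 150.04°  ·
  (1,2): δ = 126.62°  ·
  (1,3): δ = 41.40°  ✓
  (1,4): δ = 52.06°  ✓
  (1,5): δ = 93.85°  ·
  (1,6): δ = 119.36°  ·
  (2,3): δ = 94.78°  ·
  (2,4): δ = 1.32°  ✓
  (2,5): δ = 40.47°  ✓
  (2,6): δ = 65.98°  ·
  (3,4): δ = 86.54°  ·
  (3,5): δ = 44.75°  ✓
  (3,6): δ = 19.24°  ✓
  (4,5): δ = 138.21°  ·
  (4,6): δ = 112.70°  ·
  (5,6): δ = 154.49°  ·
antipodal pairs: 7

count = 7; pairs: (0,3), (1,3), (1,4), (2,4), (2,5), (3,5), (3,6)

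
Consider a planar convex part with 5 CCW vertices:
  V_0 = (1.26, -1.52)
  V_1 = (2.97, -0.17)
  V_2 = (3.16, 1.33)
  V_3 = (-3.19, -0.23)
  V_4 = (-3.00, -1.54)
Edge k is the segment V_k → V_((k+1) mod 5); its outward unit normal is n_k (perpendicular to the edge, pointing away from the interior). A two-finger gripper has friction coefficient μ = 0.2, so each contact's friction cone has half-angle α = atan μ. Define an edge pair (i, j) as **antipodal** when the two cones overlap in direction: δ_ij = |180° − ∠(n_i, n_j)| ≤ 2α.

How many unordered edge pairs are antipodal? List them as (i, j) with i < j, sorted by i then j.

count = 2; pairs: (1,3), (2,4)

α = atan 0.2 = 11.31°;  2α = 22.62°
n_0 = (+0.6196, -0.7849)
n_1 = (+0.9921, -0.1257)
n_2 = (-0.2386, +0.9711)
n_3 = (-0.9896, -0.1435)
n_4 = (+0.0047, -1.0000)
  (0,1): δ = 135.51°  ·
  (0,2): δ = 24.49°  ·
  (0,3): δ = 59.96°  ·
  (0,4): δ = 141.98°  ·
  (1,2): δ = 68.98°  ·
  (1,3): δ = 15.47°  ✓
  (1,4): δ = 97.49°  ·
  (2,3): δ = 95.55°  ·
  (2,4): δ = 13.53°  ✓
  (3,4): δ = 97.98°  ·
antipodal pairs: 2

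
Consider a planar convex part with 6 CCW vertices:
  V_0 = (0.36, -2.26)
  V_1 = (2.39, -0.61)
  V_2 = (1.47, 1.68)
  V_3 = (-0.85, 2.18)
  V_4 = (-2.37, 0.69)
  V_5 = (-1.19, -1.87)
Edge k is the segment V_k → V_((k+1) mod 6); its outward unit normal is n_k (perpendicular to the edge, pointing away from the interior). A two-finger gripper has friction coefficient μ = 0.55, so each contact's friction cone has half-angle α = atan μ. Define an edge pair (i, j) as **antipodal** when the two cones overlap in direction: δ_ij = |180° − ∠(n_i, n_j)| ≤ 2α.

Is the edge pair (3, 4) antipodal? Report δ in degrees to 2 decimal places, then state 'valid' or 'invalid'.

α = atan 0.55 = 28.81°;  2α = 57.62°
edge 3: e_3 = (-1.52, -1.49);  n_3 = (-0.7000, +0.7141)
edge 4: e_4 = (+1.18, -2.56);  n_4 = (-0.9082, -0.4186)
∠(n_3, n_4) = 70.32°
δ = |180° − 70.32°| = 109.68°
109.68° > 2α = 57.62°  →  invalid

δ = 109.68°, invalid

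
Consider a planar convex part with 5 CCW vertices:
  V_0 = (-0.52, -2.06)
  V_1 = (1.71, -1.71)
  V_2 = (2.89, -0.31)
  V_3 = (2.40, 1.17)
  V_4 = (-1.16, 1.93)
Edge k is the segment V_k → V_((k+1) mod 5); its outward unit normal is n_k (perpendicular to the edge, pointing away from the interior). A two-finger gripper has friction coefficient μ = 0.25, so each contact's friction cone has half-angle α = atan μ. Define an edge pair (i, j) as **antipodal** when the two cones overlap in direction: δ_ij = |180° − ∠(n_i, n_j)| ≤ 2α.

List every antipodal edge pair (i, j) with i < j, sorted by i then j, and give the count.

count = 2; pairs: (0,3), (2,4)

α = atan 0.25 = 14.04°;  2α = 28.07°
n_0 = (+0.1551, -0.9879)
n_1 = (+0.7646, -0.6445)
n_2 = (+0.9493, +0.3143)
n_3 = (+0.2088, +0.9780)
n_4 = (-0.9874, -0.1584)
  (0,1): δ = 139.05°  ·
  (0,2): δ = 80.60°  ·
  (0,3): δ = 20.97°  ✓
  (0,4): δ = 90.19°  ·
  (1,2): δ = 121.56°  ·
  (1,3): δ = 61.92°  ·
  (1,4): δ = 49.24°  ·
  (2,3): δ = 120.37°  ·
  (2,4): δ = 9.21°  ✓
  (3,4): δ = 68.84°  ·
antipodal pairs: 2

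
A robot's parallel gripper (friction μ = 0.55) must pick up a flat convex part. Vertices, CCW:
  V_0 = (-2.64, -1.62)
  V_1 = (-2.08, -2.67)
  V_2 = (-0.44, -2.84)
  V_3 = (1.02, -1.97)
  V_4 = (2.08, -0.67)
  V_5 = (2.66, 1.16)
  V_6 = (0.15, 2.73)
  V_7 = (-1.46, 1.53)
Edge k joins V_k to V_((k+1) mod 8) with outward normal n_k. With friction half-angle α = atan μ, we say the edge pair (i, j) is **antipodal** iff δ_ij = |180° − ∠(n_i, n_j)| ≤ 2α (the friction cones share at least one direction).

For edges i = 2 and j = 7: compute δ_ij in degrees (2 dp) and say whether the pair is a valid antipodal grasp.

δ = 38.67°, valid

α = atan 0.55 = 28.81°;  2α = 57.62°
edge 2: e_2 = (+1.46, +0.87);  n_2 = (+0.5119, -0.8590)
edge 7: e_7 = (-1.18, -3.15);  n_7 = (-0.9365, +0.3508)
∠(n_2, n_7) = 141.33°
δ = |180° − 141.33°| = 38.67°
38.67° ≤ 2α = 57.62°  →  valid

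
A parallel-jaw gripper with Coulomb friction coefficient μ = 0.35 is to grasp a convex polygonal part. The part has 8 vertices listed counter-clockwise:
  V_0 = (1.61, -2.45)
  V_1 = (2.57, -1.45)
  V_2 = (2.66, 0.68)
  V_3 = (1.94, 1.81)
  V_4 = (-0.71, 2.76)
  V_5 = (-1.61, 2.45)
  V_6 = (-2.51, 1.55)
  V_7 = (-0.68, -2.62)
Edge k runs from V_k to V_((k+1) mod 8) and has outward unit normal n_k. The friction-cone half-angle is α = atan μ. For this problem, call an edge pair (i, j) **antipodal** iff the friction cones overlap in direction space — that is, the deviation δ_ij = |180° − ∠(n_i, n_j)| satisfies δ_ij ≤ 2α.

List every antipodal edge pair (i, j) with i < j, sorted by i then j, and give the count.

count = 6; pairs: (0,4), (0,5), (1,6), (2,6), (3,7), (4,7)

α = atan 0.35 = 19.29°;  2α = 38.58°
n_0 = (+0.7214, -0.6925)
n_1 = (+0.9991, -0.0422)
n_2 = (+0.8434, +0.5374)
n_3 = (+0.3375, +0.9413)
n_4 = (-0.3257, +0.9455)
n_5 = (-0.7071, +0.7071)
n_6 = (-0.9157, -0.4019)
n_7 = (+0.0740, -0.9973)
  (0,1): δ = 138.59°  ·
  (0,2): δ = 103.67°  ·
  (0,3): δ = 65.89°  ·
  (0,4): δ = 27.16°  ✓
  (0,5): δ = 1.17°  ✓
  (0,6): δ = 67.53°  ·
  (0,7): δ = 138.08°  ·
  (1,2): δ = 145.08°  ·
  (1,3): δ = 107.30°  ·
  (1,4): δ = 68.57°  ·
  (1,5): δ = 42.58°  ·
  (1,6): δ = 26.11°  ✓
  (1,7): δ = 96.67°  ·
  (2,3): δ = 142.23°  ·
  (2,4): δ = 103.50°  ·
  (2,5): δ = 77.50°  ·
  (2,6): δ = 8.81°  ✓
  (2,7): δ = 61.74°  ·
  (3,4): δ = 141.27°  ·
  (3,5): δ = 115.28°  ·
  (3,6): δ = 46.58°  ·
  (3,7): δ = 23.97°  ✓
  (4,5): δ = 154.01°  ·
  (4,6): δ = 85.31°  ·
  (4,7): δ = 14.76°  ✓
  (5,6): δ = 111.31°  ·
  (5,7): δ = 40.75°  ·
  (6,7): δ = 109.45°  ·
antipodal pairs: 6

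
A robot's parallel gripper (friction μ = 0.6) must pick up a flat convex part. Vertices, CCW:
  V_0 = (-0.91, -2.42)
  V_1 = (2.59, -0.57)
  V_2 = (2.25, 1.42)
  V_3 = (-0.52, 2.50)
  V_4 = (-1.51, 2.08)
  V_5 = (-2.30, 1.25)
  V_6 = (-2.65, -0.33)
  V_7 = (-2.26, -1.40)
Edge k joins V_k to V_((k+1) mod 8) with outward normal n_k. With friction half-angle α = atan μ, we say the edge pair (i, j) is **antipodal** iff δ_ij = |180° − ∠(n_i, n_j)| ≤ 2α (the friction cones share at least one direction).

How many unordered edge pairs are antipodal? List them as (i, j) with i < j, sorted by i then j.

α = atan 0.6 = 30.96°;  2α = 61.93°
n_0 = (+0.4673, -0.8841)
n_1 = (+0.9857, +0.1684)
n_2 = (+0.3633, +0.9317)
n_3 = (-0.3905, +0.9206)
n_4 = (-0.7243, +0.6894)
n_5 = (-0.9763, +0.2163)
n_6 = (-0.9395, -0.3424)
n_7 = (-0.6028, -0.7979)
  (0,1): δ = 108.16°  ·
  (0,2): δ = 49.16°  ✓
  (0,3): δ = 4.87°  ✓
  (0,4): δ = 18.55°  ✓
  (0,5): δ = 49.65°  ✓
  (0,6): δ = 82.17°  ·
  (0,7): δ = 115.07°  ·
  (1,2): δ = 121.00°  ·
  (1,3): δ = 76.71°  ·
  (1,4): δ = 53.28°  ✓
  (1,5): δ = 22.19°  ✓
  (1,6): δ = 10.33°  ✓
  (1,7): δ = 43.23°  ✓
  (2,3): δ = 135.71°  ·
  (2,4): δ = 112.29°  ·
  (2,5): δ = 81.19°  ·
  (2,6): δ = 48.67°  ✓
  (2,7): δ = 15.77°  ✓
  (3,4): δ = 156.57°  ·
  (3,5): δ = 125.48°  ·
  (3,6): δ = 92.96°  ·
  (3,7): δ = 60.06°  ✓
  (4,5): δ = 148.90°  ·
  (4,6): δ = 116.39°  ·
  (4,7): δ = 83.49°  ·
  (5,6): δ = 147.48°  ·
  (5,7): δ = 114.58°  ·
  (6,7): δ = 147.10°  ·
antipodal pairs: 11

count = 11; pairs: (0,2), (0,3), (0,4), (0,5), (1,4), (1,5), (1,6), (1,7), (2,6), (2,7), (3,7)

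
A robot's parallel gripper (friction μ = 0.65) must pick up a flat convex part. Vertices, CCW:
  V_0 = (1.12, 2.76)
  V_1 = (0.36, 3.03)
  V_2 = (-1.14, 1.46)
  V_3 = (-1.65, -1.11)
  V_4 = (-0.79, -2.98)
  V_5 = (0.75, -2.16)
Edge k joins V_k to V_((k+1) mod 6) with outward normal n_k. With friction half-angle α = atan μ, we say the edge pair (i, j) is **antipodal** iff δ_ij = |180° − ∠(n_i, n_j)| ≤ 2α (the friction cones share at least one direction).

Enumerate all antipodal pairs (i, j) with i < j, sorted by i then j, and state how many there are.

count = 7; pairs: (0,3), (0,4), (1,4), (1,5), (2,4), (2,5), (3,5)

α = atan 0.65 = 33.02°;  2α = 66.05°
n_0 = (+0.3348, +0.9423)
n_1 = (-0.7230, +0.6908)
n_2 = (-0.9809, +0.1946)
n_3 = (-0.9085, -0.4178)
n_4 = (+0.4700, -0.8827)
n_5 = (+0.9972, -0.0750)
  (0,1): δ = 114.14°  ·
  (0,2): δ = 81.67°  ·
  (0,3): δ = 45.74°  ✓
  (0,4): δ = 47.59°  ✓
  (0,5): δ = 105.26°  ·
  (1,2): δ = 147.53°  ·
  (1,3): δ = 111.61°  ·
  (1,4): δ = 18.27°  ✓
  (1,5): δ = 39.39°  ✓
  (2,3): δ = 144.08°  ·
  (2,4): δ = 50.74°  ✓
  (2,5): δ = 6.92°  ✓
  (3,4): δ = 86.66°  ·
  (3,5): δ = 29.00°  ✓
  (4,5): δ = 122.33°  ·
antipodal pairs: 7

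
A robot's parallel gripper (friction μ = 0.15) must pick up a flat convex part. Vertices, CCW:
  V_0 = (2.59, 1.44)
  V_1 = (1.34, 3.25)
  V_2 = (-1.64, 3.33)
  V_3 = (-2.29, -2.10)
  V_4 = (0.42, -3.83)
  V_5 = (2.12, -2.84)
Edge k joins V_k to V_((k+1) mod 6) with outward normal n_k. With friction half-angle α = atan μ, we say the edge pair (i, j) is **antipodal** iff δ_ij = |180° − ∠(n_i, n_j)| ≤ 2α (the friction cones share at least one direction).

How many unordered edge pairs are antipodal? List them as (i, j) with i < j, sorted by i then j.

α = atan 0.15 = 8.53°;  2α = 17.06°
n_0 = (+0.8228, +0.5683)
n_1 = (+0.0268, +0.9996)
n_2 = (-0.9929, +0.1189)
n_3 = (-0.5381, -0.8429)
n_4 = (+0.5032, -0.8641)
n_5 = (+0.9940, -0.1092)
  (0,1): δ = 126.17°  ·
  (0,2): δ = 41.46°  ·
  (0,3): δ = 22.82°  ·
  (0,4): δ = 85.59°  ·
  (0,5): δ = 139.10°  ·
  (1,2): δ = 95.29°  ·
  (1,3): δ = 31.02°  ·
  (1,4): δ = 31.75°  ·
  (1,5): δ = 85.27°  ·
  (2,3): δ = 115.73°  ·
  (2,4): δ = 52.96°  ·
  (2,5): δ = 0.56°  ✓
  (3,4): δ = 117.23°  ·
  (3,5): δ = 63.71°  ·
  (4,5): δ = 126.48°  ·
antipodal pairs: 1

count = 1; pairs: (2,5)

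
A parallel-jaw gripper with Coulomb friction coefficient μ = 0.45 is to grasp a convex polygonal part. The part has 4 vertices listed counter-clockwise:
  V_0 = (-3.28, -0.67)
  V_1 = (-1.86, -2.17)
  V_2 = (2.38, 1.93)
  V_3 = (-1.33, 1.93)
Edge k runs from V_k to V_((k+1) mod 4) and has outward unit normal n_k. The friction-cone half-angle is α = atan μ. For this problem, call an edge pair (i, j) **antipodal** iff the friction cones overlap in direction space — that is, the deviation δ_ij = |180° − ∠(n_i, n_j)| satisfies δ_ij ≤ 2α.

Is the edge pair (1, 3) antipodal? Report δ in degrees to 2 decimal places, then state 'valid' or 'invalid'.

α = atan 0.45 = 24.23°;  2α = 48.46°
edge 1: e_1 = (+4.24, +4.10);  n_1 = (+0.6951, -0.7189)
edge 3: e_3 = (-1.95, -2.60);  n_3 = (-0.8000, +0.6000)
∠(n_1, n_3) = 170.91°
δ = |180° − 170.91°| = 9.09°
9.09° ≤ 2α = 48.46°  →  valid

δ = 9.09°, valid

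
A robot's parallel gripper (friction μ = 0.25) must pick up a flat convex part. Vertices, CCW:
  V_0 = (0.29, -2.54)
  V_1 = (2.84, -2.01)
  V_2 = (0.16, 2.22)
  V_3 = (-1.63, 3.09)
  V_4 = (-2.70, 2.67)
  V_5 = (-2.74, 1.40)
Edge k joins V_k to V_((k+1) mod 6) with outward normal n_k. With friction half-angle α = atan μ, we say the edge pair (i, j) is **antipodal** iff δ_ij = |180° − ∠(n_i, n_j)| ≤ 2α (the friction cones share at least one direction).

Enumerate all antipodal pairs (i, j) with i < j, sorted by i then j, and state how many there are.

count = 3; pairs: (0,3), (1,5), (2,5)

α = atan 0.25 = 14.04°;  2α = 28.07°
n_0 = (+0.2035, -0.9791)
n_1 = (+0.8447, +0.5352)
n_2 = (+0.4371, +0.8994)
n_3 = (-0.3654, +0.9309)
n_4 = (-0.9995, +0.0315)
n_5 = (-0.7927, -0.6096)
  (0,1): δ = 69.38°  ·
  (0,2): δ = 37.66°  ·
  (0,3): δ = 9.69°  ✓
  (0,4): δ = 76.45°  ·
  (0,5): δ = 115.82°  ·
  (1,2): δ = 148.28°  ·
  (1,3): δ = 100.93°  ·
  (1,4): δ = 34.16°  ·
  (1,5): δ = 5.20°  ✓
  (2,3): δ = 132.65°  ·
  (2,4): δ = 65.88°  ·
  (2,5): δ = 26.52°  ✓
  (3,4): δ = 113.24°  ·
  (3,5): δ = 73.87°  ·
  (4,5): δ = 140.63°  ·
antipodal pairs: 3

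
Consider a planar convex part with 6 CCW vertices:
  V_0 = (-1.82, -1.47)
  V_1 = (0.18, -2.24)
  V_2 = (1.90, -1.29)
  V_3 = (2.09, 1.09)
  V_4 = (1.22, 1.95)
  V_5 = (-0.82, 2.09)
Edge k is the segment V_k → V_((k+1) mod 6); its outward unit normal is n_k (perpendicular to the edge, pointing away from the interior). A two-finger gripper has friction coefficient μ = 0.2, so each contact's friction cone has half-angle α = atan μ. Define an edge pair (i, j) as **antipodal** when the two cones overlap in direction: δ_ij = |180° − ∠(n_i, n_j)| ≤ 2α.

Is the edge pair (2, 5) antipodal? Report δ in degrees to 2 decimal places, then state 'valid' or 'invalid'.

α = atan 0.2 = 11.31°;  2α = 22.62°
edge 2: e_2 = (+0.19, +2.38);  n_2 = (+0.9968, -0.0796)
edge 5: e_5 = (-1.00, -3.56);  n_5 = (-0.9627, +0.2704)
∠(n_2, n_5) = 168.87°
δ = |180° − 168.87°| = 11.13°
11.13° ≤ 2α = 22.62°  →  valid

δ = 11.13°, valid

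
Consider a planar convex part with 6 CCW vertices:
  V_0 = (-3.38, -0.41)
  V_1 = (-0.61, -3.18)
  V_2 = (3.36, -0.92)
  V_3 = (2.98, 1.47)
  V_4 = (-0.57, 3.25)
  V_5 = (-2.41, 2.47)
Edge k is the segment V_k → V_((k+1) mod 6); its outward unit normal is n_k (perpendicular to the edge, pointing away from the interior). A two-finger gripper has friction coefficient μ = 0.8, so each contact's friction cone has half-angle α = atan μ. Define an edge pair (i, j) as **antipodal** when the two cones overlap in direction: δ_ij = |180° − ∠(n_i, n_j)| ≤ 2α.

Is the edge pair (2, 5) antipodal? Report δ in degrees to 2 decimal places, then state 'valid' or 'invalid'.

α = atan 0.8 = 38.66°;  2α = 77.32°
edge 2: e_2 = (-0.38, +2.39);  n_2 = (+0.9876, +0.1570)
edge 5: e_5 = (-0.97, -2.88);  n_5 = (-0.9477, +0.3192)
∠(n_2, n_5) = 152.35°
δ = |180° − 152.35°| = 27.65°
27.65° ≤ 2α = 77.32°  →  valid

δ = 27.65°, valid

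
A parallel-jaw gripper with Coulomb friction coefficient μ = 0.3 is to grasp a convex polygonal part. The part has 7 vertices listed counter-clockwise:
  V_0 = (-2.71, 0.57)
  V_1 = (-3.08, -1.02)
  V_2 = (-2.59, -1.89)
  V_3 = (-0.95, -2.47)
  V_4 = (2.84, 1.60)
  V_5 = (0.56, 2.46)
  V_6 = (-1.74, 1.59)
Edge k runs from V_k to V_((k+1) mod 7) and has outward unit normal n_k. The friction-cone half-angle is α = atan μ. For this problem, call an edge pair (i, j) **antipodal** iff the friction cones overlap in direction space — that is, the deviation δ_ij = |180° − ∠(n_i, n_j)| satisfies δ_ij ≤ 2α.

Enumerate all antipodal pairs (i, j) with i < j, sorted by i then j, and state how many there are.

α = atan 0.3 = 16.70°;  2α = 33.40°
n_0 = (-0.9740, +0.2266)
n_1 = (-0.8713, -0.4907)
n_2 = (-0.3334, -0.9428)
n_3 = (+0.7318, -0.6815)
n_4 = (+0.3529, +0.9357)
n_5 = (-0.3538, +0.9353)
n_6 = (-0.7246, +0.6891)
  (0,1): δ = 137.51°  ·
  (0,2): δ = 96.38°  ·
  (0,3): δ = 29.86°  ✓
  (0,4): δ = 82.43°  ·
  (0,5): δ = 123.82°  ·
  (0,6): δ = 149.54°  ·
  (1,2): δ = 138.87°  ·
  (1,3): δ = 72.35°  ·
  (1,4): δ = 39.94°  ·
  (1,5): δ = 81.33°  ·
  (1,6): δ = 107.05°  ·
  (2,3): δ = 113.48°  ·
  (2,4): δ = 1.19°  ✓
  (2,5): δ = 40.20°  ·
  (2,6): δ = 65.92°  ·
  (3,4): δ = 67.71°  ·
  (3,5): δ = 26.32°  ✓
  (3,6): δ = 0.60°  ✓
  (4,5): δ = 138.61°  ·
  (4,6): δ = 112.89°  ·
  (5,6): δ = 154.28°  ·
antipodal pairs: 4

count = 4; pairs: (0,3), (2,4), (3,5), (3,6)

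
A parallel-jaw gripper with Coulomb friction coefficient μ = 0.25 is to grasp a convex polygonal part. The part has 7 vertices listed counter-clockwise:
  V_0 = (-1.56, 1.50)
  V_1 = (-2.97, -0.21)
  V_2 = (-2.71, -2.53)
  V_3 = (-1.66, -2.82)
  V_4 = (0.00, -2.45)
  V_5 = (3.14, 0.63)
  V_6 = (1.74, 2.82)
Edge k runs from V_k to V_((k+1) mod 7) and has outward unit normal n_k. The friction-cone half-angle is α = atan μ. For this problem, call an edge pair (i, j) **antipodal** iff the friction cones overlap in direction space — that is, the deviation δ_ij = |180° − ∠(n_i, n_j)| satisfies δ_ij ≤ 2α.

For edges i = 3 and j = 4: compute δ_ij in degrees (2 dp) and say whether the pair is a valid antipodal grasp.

α = atan 0.25 = 14.04°;  2α = 28.07°
edge 3: e_3 = (+1.66, +0.37);  n_3 = (+0.2176, -0.9760)
edge 4: e_4 = (+3.14, +3.08);  n_4 = (+0.7003, -0.7139)
∠(n_3, n_4) = 31.88°
δ = |180° − 31.88°| = 148.12°
148.12° > 2α = 28.07°  →  invalid

δ = 148.12°, invalid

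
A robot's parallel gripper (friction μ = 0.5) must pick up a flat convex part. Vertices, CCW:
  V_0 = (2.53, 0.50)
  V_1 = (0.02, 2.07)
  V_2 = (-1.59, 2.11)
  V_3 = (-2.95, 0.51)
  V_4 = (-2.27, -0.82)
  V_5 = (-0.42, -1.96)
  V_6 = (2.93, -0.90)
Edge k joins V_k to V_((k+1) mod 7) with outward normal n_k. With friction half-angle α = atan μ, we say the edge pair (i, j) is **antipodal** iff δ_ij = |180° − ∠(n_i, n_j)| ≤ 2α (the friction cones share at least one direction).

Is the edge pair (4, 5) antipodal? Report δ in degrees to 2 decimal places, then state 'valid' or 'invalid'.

α = atan 0.5 = 26.57°;  2α = 53.13°
edge 4: e_4 = (+1.85, -1.14);  n_4 = (-0.5246, -0.8513)
edge 5: e_5 = (+3.35, +1.06);  n_5 = (+0.3017, -0.9534)
∠(n_4, n_5) = 49.20°
δ = |180° − 49.20°| = 130.80°
130.80° > 2α = 53.13°  →  invalid

δ = 130.80°, invalid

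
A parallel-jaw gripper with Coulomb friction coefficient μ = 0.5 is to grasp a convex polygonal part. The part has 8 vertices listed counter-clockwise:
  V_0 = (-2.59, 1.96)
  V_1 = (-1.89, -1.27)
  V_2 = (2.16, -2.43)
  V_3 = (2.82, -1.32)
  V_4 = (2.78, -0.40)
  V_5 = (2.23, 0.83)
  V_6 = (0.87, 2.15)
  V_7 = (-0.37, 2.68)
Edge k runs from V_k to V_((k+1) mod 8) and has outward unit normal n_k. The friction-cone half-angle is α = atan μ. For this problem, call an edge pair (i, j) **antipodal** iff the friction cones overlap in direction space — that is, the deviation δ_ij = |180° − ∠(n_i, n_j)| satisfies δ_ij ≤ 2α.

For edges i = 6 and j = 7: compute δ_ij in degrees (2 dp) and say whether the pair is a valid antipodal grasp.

α = atan 0.5 = 26.57°;  2α = 53.13°
edge 6: e_6 = (-1.24, +0.53);  n_6 = (+0.3930, +0.9195)
edge 7: e_7 = (-2.22, -0.72);  n_7 = (-0.3085, +0.9512)
∠(n_6, n_7) = 41.11°
δ = |180° − 41.11°| = 138.89°
138.89° > 2α = 53.13°  →  invalid

δ = 138.89°, invalid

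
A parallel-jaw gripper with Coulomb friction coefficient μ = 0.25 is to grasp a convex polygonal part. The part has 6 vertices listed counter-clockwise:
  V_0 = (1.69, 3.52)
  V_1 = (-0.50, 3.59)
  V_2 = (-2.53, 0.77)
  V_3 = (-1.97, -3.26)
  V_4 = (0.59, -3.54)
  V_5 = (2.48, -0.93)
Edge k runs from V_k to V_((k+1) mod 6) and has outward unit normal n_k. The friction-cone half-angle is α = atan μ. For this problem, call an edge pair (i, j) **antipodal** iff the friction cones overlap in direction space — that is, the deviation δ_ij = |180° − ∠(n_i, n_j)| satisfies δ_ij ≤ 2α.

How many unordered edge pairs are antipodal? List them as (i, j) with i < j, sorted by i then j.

count = 3; pairs: (0,3), (1,4), (2,5)

α = atan 0.25 = 14.04°;  2α = 28.07°
n_0 = (+0.0319, +0.9995)
n_1 = (-0.8116, +0.5842)
n_2 = (-0.9905, -0.1376)
n_3 = (-0.1087, -0.9941)
n_4 = (+0.8099, -0.5865)
n_5 = (+0.9846, +0.1748)
  (0,1): δ = 123.92°  ·
  (0,2): δ = 80.26°  ·
  (0,3): δ = 4.41°  ✓
  (0,4): δ = 55.92°  ·
  (0,5): δ = 101.90°  ·
  (1,2): δ = 136.34°  ·
  (1,3): δ = 60.49°  ·
  (1,4): δ = 0.16°  ✓
  (1,5): δ = 45.82°  ·
  (2,3): δ = 104.15°  ·
  (2,4): δ = 43.82°  ·
  (2,5): δ = 2.16°  ✓
  (3,4): δ = 119.67°  ·
  (3,5): δ = 73.69°  ·
  (4,5): δ = 134.02°  ·
antipodal pairs: 3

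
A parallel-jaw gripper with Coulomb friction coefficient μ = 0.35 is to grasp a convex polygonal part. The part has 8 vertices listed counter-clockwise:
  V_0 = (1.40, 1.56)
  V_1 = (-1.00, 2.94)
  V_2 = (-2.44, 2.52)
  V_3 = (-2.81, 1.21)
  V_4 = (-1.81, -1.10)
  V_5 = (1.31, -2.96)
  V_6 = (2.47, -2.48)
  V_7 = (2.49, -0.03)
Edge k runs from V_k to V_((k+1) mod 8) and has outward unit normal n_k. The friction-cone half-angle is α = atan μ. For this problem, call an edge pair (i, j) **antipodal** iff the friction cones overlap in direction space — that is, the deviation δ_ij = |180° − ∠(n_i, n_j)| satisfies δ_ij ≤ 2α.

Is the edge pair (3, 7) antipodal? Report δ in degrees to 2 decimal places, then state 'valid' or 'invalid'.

δ = 11.02°, valid

α = atan 0.35 = 19.29°;  2α = 38.58°
edge 3: e_3 = (+1.00, -2.31);  n_3 = (-0.9177, -0.3973)
edge 7: e_7 = (-1.09, +1.59);  n_7 = (+0.8248, +0.5654)
∠(n_3, n_7) = 168.98°
δ = |180° − 168.98°| = 11.02°
11.02° ≤ 2α = 38.58°  →  valid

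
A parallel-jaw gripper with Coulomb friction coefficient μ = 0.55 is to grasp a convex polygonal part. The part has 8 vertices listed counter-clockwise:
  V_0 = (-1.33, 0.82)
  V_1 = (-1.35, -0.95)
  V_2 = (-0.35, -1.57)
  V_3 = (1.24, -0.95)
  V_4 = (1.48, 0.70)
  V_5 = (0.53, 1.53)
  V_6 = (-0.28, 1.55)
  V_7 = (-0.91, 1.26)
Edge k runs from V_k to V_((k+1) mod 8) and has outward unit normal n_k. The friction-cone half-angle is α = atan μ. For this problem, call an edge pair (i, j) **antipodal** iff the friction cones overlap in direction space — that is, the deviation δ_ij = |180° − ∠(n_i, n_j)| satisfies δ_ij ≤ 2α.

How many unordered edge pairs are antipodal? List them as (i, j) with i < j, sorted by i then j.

count = 10; pairs: (0,3), (0,4), (1,4), (1,5), (1,6), (2,5), (2,6), (2,7), (3,6), (3,7)

α = atan 0.55 = 28.81°;  2α = 57.62°
n_0 = (-0.9999, +0.0113)
n_1 = (-0.5269, -0.8499)
n_2 = (+0.3633, -0.9317)
n_3 = (+0.9896, -0.1439)
n_4 = (+0.6579, +0.7531)
n_5 = (+0.0247, +0.9997)
n_6 = (-0.4181, +0.9084)
n_7 = (-0.7234, +0.6905)
  (0,1): δ = 121.15°  ·
  (0,2): δ = 68.05°  ·
  (0,3): δ = 7.63°  ✓
  (0,4): δ = 49.50°  ✓
  (0,5): δ = 89.23°  ·
  (0,6): δ = 115.36°  ·
  (0,7): δ = 136.98°  ·
  (1,2): δ = 126.90°  ·
  (1,3): δ = 66.48°  ·
  (1,4): δ = 9.34°  ✓
  (1,5): δ = 30.38°  ✓
  (1,6): δ = 56.52°  ✓
  (1,7): δ = 78.13°  ·
  (2,3): δ = 119.58°  ·
  (2,4): δ = 62.45°  ·
  (2,5): δ = 22.72°  ✓
  (2,6): δ = 3.41°  ✓
  (2,7): δ = 25.03°  ✓
  (3,4): δ = 122.87°  ·
  (3,5): δ = 83.14°  ·
  (3,6): δ = 57.01°  ✓
  (3,7): δ = 35.39°  ✓
  (4,5): δ = 140.27°  ·
  (4,6): δ = 114.14°  ·
  (4,7): δ = 92.52°  ·
  (5,6): δ = 153.87°  ·
  (5,7): δ = 132.25°  ·
  (6,7): δ = 158.39°  ·
antipodal pairs: 10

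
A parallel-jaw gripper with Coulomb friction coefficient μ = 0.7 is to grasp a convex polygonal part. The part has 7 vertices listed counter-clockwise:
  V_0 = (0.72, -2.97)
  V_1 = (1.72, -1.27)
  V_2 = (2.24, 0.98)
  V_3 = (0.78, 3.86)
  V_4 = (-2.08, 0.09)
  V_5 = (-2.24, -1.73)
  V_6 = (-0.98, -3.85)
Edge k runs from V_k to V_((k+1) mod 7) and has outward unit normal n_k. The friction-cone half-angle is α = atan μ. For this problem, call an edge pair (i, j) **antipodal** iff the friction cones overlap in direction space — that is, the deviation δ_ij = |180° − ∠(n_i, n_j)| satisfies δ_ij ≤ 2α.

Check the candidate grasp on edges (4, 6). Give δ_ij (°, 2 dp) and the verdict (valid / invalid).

α = atan 0.7 = 34.99°;  2α = 69.98°
edge 4: e_4 = (-0.16, -1.82);  n_4 = (-0.9962, +0.0876)
edge 6: e_6 = (+1.70, +0.88);  n_6 = (+0.4597, -0.8881)
∠(n_4, n_6) = 122.39°
δ = |180° − 122.39°| = 57.61°
57.61° ≤ 2α = 69.98°  →  valid

δ = 57.61°, valid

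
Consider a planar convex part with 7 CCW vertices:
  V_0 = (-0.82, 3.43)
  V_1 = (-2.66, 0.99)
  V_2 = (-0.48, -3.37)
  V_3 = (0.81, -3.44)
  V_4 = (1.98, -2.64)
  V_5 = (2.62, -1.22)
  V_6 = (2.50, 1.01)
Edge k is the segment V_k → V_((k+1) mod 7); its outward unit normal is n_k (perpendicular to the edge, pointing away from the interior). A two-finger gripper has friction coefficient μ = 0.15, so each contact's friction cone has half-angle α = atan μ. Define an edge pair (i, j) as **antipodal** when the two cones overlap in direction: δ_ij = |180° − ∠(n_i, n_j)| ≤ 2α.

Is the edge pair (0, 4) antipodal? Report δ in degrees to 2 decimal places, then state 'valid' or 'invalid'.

α = atan 0.15 = 8.53°;  2α = 17.06°
edge 0: e_0 = (-1.84, -2.44);  n_0 = (-0.7984, +0.6021)
edge 4: e_4 = (+0.64, +1.42);  n_4 = (+0.9117, -0.4109)
∠(n_0, n_4) = 167.24°
δ = |180° − 167.24°| = 12.76°
12.76° ≤ 2α = 17.06°  →  valid

δ = 12.76°, valid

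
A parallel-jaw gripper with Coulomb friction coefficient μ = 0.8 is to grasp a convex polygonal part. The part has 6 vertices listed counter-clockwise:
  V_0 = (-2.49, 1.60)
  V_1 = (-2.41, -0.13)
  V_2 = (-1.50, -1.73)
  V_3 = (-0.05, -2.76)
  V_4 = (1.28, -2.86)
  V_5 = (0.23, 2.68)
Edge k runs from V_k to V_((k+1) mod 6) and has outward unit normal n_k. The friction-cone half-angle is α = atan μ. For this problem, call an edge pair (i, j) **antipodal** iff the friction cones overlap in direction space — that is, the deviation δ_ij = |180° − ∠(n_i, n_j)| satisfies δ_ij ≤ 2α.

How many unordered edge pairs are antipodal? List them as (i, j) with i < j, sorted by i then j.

α = atan 0.8 = 38.66°;  2α = 77.32°
n_0 = (-0.9989, -0.0462)
n_1 = (-0.8692, -0.4944)
n_2 = (-0.5791, -0.8153)
n_3 = (-0.0750, -0.9972)
n_4 = (+0.9825, +0.1862)
n_5 = (-0.3690, +0.9294)
  (0,1): δ = 153.02°  ·
  (0,2): δ = 128.04°  ·
  (0,3): δ = 96.95°  ·
  (0,4): δ = 8.08°  ✓
  (0,5): δ = 109.01°  ·
  (1,2): δ = 155.02°  ·
  (1,3): δ = 123.93°  ·
  (1,4): δ = 18.90°  ✓
  (1,5): δ = 82.03°  ·
  (2,3): δ = 148.91°  ·
  (2,4): δ = 43.88°  ✓
  (2,5): δ = 57.04°  ✓
  (3,4): δ = 74.97°  ✓
  (3,5): δ = 25.96°  ✓
  (4,5): δ = 79.08°  ·
antipodal pairs: 6

count = 6; pairs: (0,4), (1,4), (2,4), (2,5), (3,4), (3,5)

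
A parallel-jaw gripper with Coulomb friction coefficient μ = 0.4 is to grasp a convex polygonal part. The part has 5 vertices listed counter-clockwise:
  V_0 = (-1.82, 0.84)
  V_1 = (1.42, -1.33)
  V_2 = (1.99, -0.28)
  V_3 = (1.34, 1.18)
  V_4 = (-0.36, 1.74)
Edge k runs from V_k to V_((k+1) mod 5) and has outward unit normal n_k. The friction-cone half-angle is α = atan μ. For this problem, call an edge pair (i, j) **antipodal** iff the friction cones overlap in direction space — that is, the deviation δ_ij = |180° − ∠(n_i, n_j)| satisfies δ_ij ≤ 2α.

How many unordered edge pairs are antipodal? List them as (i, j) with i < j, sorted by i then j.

α = atan 0.4 = 21.80°;  2α = 43.60°
n_0 = (-0.5565, -0.8309)
n_1 = (+0.8789, -0.4771)
n_2 = (+0.9136, +0.4067)
n_3 = (+0.3129, +0.9498)
n_4 = (-0.5247, +0.8513)
  (0,1): δ = 84.68°  ·
  (0,2): δ = 32.19°  ✓
  (0,3): δ = 15.58°  ✓
  (0,4): δ = 65.46°  ·
  (1,2): δ = 127.51°  ·
  (1,3): δ = 79.74°  ·
  (1,4): δ = 29.85°  ✓
  (2,3): δ = 132.23°  ·
  (2,4): δ = 82.35°  ·
  (3,4): δ = 130.12°  ·
antipodal pairs: 3

count = 3; pairs: (0,2), (0,3), (1,4)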